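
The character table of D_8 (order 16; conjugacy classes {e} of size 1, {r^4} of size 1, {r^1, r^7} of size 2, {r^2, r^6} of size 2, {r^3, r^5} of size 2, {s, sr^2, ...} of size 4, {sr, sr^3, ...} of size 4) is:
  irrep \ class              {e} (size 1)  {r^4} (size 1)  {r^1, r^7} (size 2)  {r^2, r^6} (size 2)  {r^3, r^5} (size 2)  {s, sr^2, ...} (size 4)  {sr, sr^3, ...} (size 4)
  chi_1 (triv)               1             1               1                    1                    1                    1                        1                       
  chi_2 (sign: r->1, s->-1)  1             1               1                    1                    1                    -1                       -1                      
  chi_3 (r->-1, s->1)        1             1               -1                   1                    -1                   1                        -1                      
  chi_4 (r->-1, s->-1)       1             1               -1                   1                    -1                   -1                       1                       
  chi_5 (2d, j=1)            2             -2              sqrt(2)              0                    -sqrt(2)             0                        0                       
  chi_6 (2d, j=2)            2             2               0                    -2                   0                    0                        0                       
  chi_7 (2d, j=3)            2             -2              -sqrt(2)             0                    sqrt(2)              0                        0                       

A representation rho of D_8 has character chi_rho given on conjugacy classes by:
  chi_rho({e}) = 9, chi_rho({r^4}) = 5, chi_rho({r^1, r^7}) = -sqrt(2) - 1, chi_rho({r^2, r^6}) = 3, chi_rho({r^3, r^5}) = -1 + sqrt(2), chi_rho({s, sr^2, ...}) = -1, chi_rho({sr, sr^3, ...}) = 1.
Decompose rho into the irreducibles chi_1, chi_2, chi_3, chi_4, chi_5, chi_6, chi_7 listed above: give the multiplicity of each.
Multiplicities: chi_1: 1, chi_2: 1, chi_3: 1, chi_4: 2, chi_5: 0, chi_6: 1, chi_7: 1.

Explanation: Use <chi_rho, chi> = (1/|G|) sum_C |C| * chi_rho(C) * conj(chi(C)) with |G| = 16 for each irreducible chi in the table:
  <chi_rho, chi_1> = (1/16)[1*(9)*conj(1) + 1*(5)*conj(1) + 2*(-sqrt(2) - 1)*conj(1) + 2*(3)*conj(1) + 2*(-1 + sqrt(2))*conj(1) + 4*(-1)*conj(1) + 4*(1)*conj(1)]
      = (1/16)[(9) + (5) + (-2*sqrt(2) - 2) + (6) + (-2 + 2*sqrt(2)) + (-4) + (4)] = 16/16 = 1
  <chi_rho, chi_2> = (1/16)[1*(9)*conj(1) + 1*(5)*conj(1) + 2*(-sqrt(2) - 1)*conj(1) + 2*(3)*conj(1) + 2*(-1 + sqrt(2))*conj(1) + 4*(-1)*conj(-1) + 4*(1)*conj(-1)]
      = (1/16)[(9) + (5) + (-2*sqrt(2) - 2) + (6) + (-2 + 2*sqrt(2)) + (4) + (-4)] = 16/16 = 1
  <chi_rho, chi_3> = (1/16)[1*(9)*conj(1) + 1*(5)*conj(1) + 2*(-sqrt(2) - 1)*conj(-1) + 2*(3)*conj(1) + 2*(-1 + sqrt(2))*conj(-1) + 4*(-1)*conj(1) + 4*(1)*conj(-1)]
      = (1/16)[(9) + (5) + (2 + 2*sqrt(2)) + (6) + (2 - 2*sqrt(2)) + (-4) + (-4)] = 16/16 = 1
  <chi_rho, chi_4> = (1/16)[1*(9)*conj(1) + 1*(5)*conj(1) + 2*(-sqrt(2) - 1)*conj(-1) + 2*(3)*conj(1) + 2*(-1 + sqrt(2))*conj(-1) + 4*(-1)*conj(-1) + 4*(1)*conj(1)]
      = (1/16)[(9) + (5) + (2 + 2*sqrt(2)) + (6) + (2 - 2*sqrt(2)) + (4) + (4)] = 32/16 = 2
  <chi_rho, chi_5> = (1/16)[1*(9)*conj(2) + 1*(5)*conj(-2) + 2*(-sqrt(2) - 1)*conj(sqrt(2)) + 2*(3)*conj(0) + 2*(-1 + sqrt(2))*conj(-sqrt(2)) + 4*(-1)*conj(0) + 4*(1)*conj(0)]
      = (1/16)[(18) + (-10) + (-4 - 2*sqrt(2)) + (0) + (-4 + 2*sqrt(2)) + (0) + (0)] = 0/16 = 0
  <chi_rho, chi_6> = (1/16)[1*(9)*conj(2) + 1*(5)*conj(2) + 2*(-sqrt(2) - 1)*conj(0) + 2*(3)*conj(-2) + 2*(-1 + sqrt(2))*conj(0) + 4*(-1)*conj(0) + 4*(1)*conj(0)]
      = (1/16)[(18) + (10) + (0) + (-12) + (0) + (0) + (0)] = 16/16 = 1
  <chi_rho, chi_7> = (1/16)[1*(9)*conj(2) + 1*(5)*conj(-2) + 2*(-sqrt(2) - 1)*conj(-sqrt(2)) + 2*(3)*conj(0) + 2*(-1 + sqrt(2))*conj(sqrt(2)) + 4*(-1)*conj(0) + 4*(1)*conj(0)]
      = (1/16)[(18) + (-10) + (2*sqrt(2) + 4) + (0) + (4 - 2*sqrt(2)) + (0) + (0)] = 16/16 = 1
Dimension check: dim(rho) = sum (mult * dim) = 1*1 + 1*1 + 1*1 + 2*1 + 0*2 + 1*2 + 1*2 = 9 = chi_rho(e) = 9.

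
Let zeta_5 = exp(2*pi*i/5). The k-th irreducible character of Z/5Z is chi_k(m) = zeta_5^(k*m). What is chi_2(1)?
chi_2(1) = zeta_5^2 = exp(4*I*pi/5)

Solution. chi_2(1) = zeta_5^(2*1) = zeta_5^2. Since zeta_5^5 = 1, this equals zeta_5^2 = exp(2*pi*i*2/5) = exp(4*I*pi/5).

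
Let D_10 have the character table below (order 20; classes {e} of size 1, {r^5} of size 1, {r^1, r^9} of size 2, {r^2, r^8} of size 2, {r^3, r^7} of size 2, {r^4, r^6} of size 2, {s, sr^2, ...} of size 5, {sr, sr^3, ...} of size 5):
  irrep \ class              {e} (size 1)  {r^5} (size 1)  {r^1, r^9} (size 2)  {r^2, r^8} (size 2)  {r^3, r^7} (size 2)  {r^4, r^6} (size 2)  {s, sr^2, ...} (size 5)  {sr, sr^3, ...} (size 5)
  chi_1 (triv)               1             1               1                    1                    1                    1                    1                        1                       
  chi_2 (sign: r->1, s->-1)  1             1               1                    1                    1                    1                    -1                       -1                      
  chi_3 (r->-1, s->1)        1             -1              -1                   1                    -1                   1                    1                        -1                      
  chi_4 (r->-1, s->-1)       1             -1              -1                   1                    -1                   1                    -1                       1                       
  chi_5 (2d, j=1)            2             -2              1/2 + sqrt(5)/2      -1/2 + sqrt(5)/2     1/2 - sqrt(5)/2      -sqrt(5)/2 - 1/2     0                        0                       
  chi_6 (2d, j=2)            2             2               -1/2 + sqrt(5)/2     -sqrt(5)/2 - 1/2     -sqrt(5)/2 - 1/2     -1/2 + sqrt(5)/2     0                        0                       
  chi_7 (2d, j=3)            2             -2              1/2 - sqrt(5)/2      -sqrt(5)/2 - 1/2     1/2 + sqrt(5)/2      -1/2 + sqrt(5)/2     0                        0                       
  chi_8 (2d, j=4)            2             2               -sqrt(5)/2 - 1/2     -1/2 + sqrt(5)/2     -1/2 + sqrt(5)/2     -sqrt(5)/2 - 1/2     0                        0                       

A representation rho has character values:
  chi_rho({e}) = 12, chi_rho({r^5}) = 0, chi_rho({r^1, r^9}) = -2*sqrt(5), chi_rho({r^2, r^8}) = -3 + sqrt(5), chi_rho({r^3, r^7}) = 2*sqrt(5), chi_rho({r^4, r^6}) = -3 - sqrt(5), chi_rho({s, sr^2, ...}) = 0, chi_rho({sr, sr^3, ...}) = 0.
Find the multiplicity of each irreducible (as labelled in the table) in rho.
Multiplicities: chi_1: 0, chi_2: 0, chi_3: 0, chi_4: 0, chi_5: 1, chi_6: 0, chi_7: 2, chi_8: 3.

Justification: Use <chi_rho, chi> = (1/|G|) sum_C |C| * chi_rho(C) * conj(chi(C)) with |G| = 20 for each irreducible chi in the table:
  <chi_rho, chi_1> = (1/20)[1*(12)*conj(1) + 1*(0)*conj(1) + 2*(-2*sqrt(5))*conj(1) + 2*(-3 + sqrt(5))*conj(1) + 2*(2*sqrt(5))*conj(1) + 2*(-3 - sqrt(5))*conj(1) + 5*(0)*conj(1) + 5*(0)*conj(1)]
      = (1/20)[(12) + (0) + (-4*sqrt(5)) + (-6 + 2*sqrt(5)) + (4*sqrt(5)) + (-6 - 2*sqrt(5)) + (0) + (0)] = 0/20 = 0
  <chi_rho, chi_2> = (1/20)[1*(12)*conj(1) + 1*(0)*conj(1) + 2*(-2*sqrt(5))*conj(1) + 2*(-3 + sqrt(5))*conj(1) + 2*(2*sqrt(5))*conj(1) + 2*(-3 - sqrt(5))*conj(1) + 5*(0)*conj(-1) + 5*(0)*conj(-1)]
      = (1/20)[(12) + (0) + (-4*sqrt(5)) + (-6 + 2*sqrt(5)) + (4*sqrt(5)) + (-6 - 2*sqrt(5)) + (0) + (0)] = 0/20 = 0
  <chi_rho, chi_3> = (1/20)[1*(12)*conj(1) + 1*(0)*conj(-1) + 2*(-2*sqrt(5))*conj(-1) + 2*(-3 + sqrt(5))*conj(1) + 2*(2*sqrt(5))*conj(-1) + 2*(-3 - sqrt(5))*conj(1) + 5*(0)*conj(1) + 5*(0)*conj(-1)]
      = (1/20)[(12) + (0) + (4*sqrt(5)) + (-6 + 2*sqrt(5)) + (-4*sqrt(5)) + (-6 - 2*sqrt(5)) + (0) + (0)] = 0/20 = 0
  <chi_rho, chi_4> = (1/20)[1*(12)*conj(1) + 1*(0)*conj(-1) + 2*(-2*sqrt(5))*conj(-1) + 2*(-3 + sqrt(5))*conj(1) + 2*(2*sqrt(5))*conj(-1) + 2*(-3 - sqrt(5))*conj(1) + 5*(0)*conj(-1) + 5*(0)*conj(1)]
      = (1/20)[(12) + (0) + (4*sqrt(5)) + (-6 + 2*sqrt(5)) + (-4*sqrt(5)) + (-6 - 2*sqrt(5)) + (0) + (0)] = 0/20 = 0
  <chi_rho, chi_5> = (1/20)[1*(12)*conj(2) + 1*(0)*conj(-2) + 2*(-2*sqrt(5))*conj(1/2 + sqrt(5)/2) + 2*(-3 + sqrt(5))*conj(-1/2 + sqrt(5)/2) + 2*(2*sqrt(5))*conj(1/2 - sqrt(5)/2) + 2*(-3 - sqrt(5))*conj(-sqrt(5)/2 - 1/2) + 5*(0)*conj(0) + 5*(0)*conj(0)]
      = (1/20)[(24) + (0) + (-10 - 2*sqrt(5)) + (8 - 4*sqrt(5)) + (-10 + 2*sqrt(5)) + (8 + 4*sqrt(5)) + (0) + (0)] = 20/20 = 1
  <chi_rho, chi_6> = (1/20)[1*(12)*conj(2) + 1*(0)*conj(2) + 2*(-2*sqrt(5))*conj(-1/2 + sqrt(5)/2) + 2*(-3 + sqrt(5))*conj(-sqrt(5)/2 - 1/2) + 2*(2*sqrt(5))*conj(-sqrt(5)/2 - 1/2) + 2*(-3 - sqrt(5))*conj(-1/2 + sqrt(5)/2) + 5*(0)*conj(0) + 5*(0)*conj(0)]
      = (1/20)[(24) + (0) + (-10 + 2*sqrt(5)) + (-2 + 2*sqrt(5)) + (-10 - 2*sqrt(5)) + (-2*sqrt(5) - 2) + (0) + (0)] = 0/20 = 0
  <chi_rho, chi_7> = (1/20)[1*(12)*conj(2) + 1*(0)*conj(-2) + 2*(-2*sqrt(5))*conj(1/2 - sqrt(5)/2) + 2*(-3 + sqrt(5))*conj(-sqrt(5)/2 - 1/2) + 2*(2*sqrt(5))*conj(1/2 + sqrt(5)/2) + 2*(-3 - sqrt(5))*conj(-1/2 + sqrt(5)/2) + 5*(0)*conj(0) + 5*(0)*conj(0)]
      = (1/20)[(24) + (0) + (10 - 2*sqrt(5)) + (-2 + 2*sqrt(5)) + (2*sqrt(5) + 10) + (-2*sqrt(5) - 2) + (0) + (0)] = 40/20 = 2
  <chi_rho, chi_8> = (1/20)[1*(12)*conj(2) + 1*(0)*conj(2) + 2*(-2*sqrt(5))*conj(-sqrt(5)/2 - 1/2) + 2*(-3 + sqrt(5))*conj(-1/2 + sqrt(5)/2) + 2*(2*sqrt(5))*conj(-1/2 + sqrt(5)/2) + 2*(-3 - sqrt(5))*conj(-sqrt(5)/2 - 1/2) + 5*(0)*conj(0) + 5*(0)*conj(0)]
      = (1/20)[(24) + (0) + (2*sqrt(5) + 10) + (8 - 4*sqrt(5)) + (10 - 2*sqrt(5)) + (8 + 4*sqrt(5)) + (0) + (0)] = 60/20 = 3
Dimension check: dim(rho) = sum (mult * dim) = 0*1 + 0*1 + 0*1 + 0*1 + 1*2 + 0*2 + 2*2 + 3*2 = 12 = chi_rho(e) = 12.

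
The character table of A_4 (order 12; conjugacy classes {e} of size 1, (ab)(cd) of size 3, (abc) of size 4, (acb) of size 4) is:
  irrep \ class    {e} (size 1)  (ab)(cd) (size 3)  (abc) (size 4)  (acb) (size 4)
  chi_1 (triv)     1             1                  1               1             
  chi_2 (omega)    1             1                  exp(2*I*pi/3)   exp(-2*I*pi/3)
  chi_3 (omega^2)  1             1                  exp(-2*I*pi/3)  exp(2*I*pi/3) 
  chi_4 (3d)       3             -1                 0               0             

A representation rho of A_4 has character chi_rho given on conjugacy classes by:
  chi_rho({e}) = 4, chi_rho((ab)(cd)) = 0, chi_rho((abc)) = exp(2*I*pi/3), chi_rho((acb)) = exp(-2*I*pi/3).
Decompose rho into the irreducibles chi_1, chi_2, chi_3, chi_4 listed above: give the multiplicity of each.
Multiplicities: chi_1: 0, chi_2: 1, chi_3: 0, chi_4: 1.

Details: Use <chi_rho, chi> = (1/|G|) sum_C |C| * chi_rho(C) * conj(chi(C)) with |G| = 12 for each irreducible chi in the table:
  <chi_rho, chi_1> = (1/12)[1*(4)*conj(1) + 3*(0)*conj(1) + 4*(exp(2*I*pi/3))*conj(1) + 4*(exp(-2*I*pi/3))*conj(1)]
      = (1/12)[(4) + (0) + (4*exp(2*I*pi/3)) + (4*exp(-2*I*pi/3))] = 0/12 = 0
  <chi_rho, chi_2> = (1/12)[1*(4)*conj(1) + 3*(0)*conj(1) + 4*(exp(2*I*pi/3))*conj(exp(2*I*pi/3)) + 4*(exp(-2*I*pi/3))*conj(exp(-2*I*pi/3))]
      = (1/12)[(4) + (0) + (4) + (4)] = 12/12 = 1
  <chi_rho, chi_3> = (1/12)[1*(4)*conj(1) + 3*(0)*conj(1) + 4*(exp(2*I*pi/3))*conj(exp(-2*I*pi/3)) + 4*(exp(-2*I*pi/3))*conj(exp(2*I*pi/3))]
      = (1/12)[(4) + (0) + (4*exp(-2*I*pi/3)) + (4*exp(2*I*pi/3))] = 0/12 = 0
  <chi_rho, chi_4> = (1/12)[1*(4)*conj(3) + 3*(0)*conj(-1) + 4*(exp(2*I*pi/3))*conj(0) + 4*(exp(-2*I*pi/3))*conj(0)]
      = (1/12)[(12) + (0) + (0) + (0)] = 12/12 = 1
(Exp terms are combined using exp(i*s)*conj(exp(i*t)) = exp(i*(s-t)), and sums of them are collapsed using the identity that for every m > 1 the m distinct m-th roots of unity sum to 0, e.g. 1 + exp(2*I*pi/3) + exp(-2*I*pi/3) = 0.)
Dimension check: dim(rho) = sum (mult * dim) = 0*1 + 1*1 + 0*1 + 1*3 = 4 = chi_rho(e) = 4.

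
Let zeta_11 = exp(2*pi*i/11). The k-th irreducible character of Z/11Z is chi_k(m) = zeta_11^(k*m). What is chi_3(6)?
chi_3(6) = zeta_11^18 = exp(-8*I*pi/11)

Solution. chi_3(6) = zeta_11^(3*6) = zeta_11^18. Since zeta_11^11 = 1, this equals zeta_11^7 = exp(2*pi*i*7/11) = exp(-8*I*pi/11).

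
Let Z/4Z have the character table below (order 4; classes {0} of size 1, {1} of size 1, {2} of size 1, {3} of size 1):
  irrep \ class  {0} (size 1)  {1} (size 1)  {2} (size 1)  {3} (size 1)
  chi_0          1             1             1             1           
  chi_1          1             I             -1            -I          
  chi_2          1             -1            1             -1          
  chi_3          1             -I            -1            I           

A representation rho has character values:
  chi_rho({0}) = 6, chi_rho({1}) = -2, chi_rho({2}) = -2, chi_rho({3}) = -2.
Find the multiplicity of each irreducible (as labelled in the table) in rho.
Multiplicities: chi_0: 0, chi_1: 2, chi_2: 2, chi_3: 2.

Argument: Use <chi_rho, chi> = (1/|G|) sum_C |C| * chi_rho(C) * conj(chi(C)) with |G| = 4 for each irreducible chi in the table:
  <chi_rho, chi_0> = (1/4)[1*(6)*conj(1) + 1*(-2)*conj(1) + 1*(-2)*conj(1) + 1*(-2)*conj(1)]
      = (1/4)[(6) + (-2) + (-2) + (-2)] = 0/4 = 0
  <chi_rho, chi_1> = (1/4)[1*(6)*conj(1) + 1*(-2)*conj(I) + 1*(-2)*conj(-1) + 1*(-2)*conj(-I)]
      = (1/4)[(6) + (2*I) + (2) + (-2*I)] = 8/4 = 2
  <chi_rho, chi_2> = (1/4)[1*(6)*conj(1) + 1*(-2)*conj(-1) + 1*(-2)*conj(1) + 1*(-2)*conj(-1)]
      = (1/4)[(6) + (2) + (-2) + (2)] = 8/4 = 2
  <chi_rho, chi_3> = (1/4)[1*(6)*conj(1) + 1*(-2)*conj(-I) + 1*(-2)*conj(-1) + 1*(-2)*conj(I)]
      = (1/4)[(6) + (-2*I) + (2) + (2*I)] = 8/4 = 2
(Exp terms are combined using exp(i*s)*conj(exp(i*t)) = exp(i*(s-t)), and sums of them are collapsed using the identity that for every m > 1 the m distinct m-th roots of unity sum to 0, e.g. 1 + exp(2*I*pi/3) + exp(-2*I*pi/3) = 0.)
Dimension check: dim(rho) = sum (mult * dim) = 0*1 + 2*1 + 2*1 + 2*1 = 6 = chi_rho(e) = 6.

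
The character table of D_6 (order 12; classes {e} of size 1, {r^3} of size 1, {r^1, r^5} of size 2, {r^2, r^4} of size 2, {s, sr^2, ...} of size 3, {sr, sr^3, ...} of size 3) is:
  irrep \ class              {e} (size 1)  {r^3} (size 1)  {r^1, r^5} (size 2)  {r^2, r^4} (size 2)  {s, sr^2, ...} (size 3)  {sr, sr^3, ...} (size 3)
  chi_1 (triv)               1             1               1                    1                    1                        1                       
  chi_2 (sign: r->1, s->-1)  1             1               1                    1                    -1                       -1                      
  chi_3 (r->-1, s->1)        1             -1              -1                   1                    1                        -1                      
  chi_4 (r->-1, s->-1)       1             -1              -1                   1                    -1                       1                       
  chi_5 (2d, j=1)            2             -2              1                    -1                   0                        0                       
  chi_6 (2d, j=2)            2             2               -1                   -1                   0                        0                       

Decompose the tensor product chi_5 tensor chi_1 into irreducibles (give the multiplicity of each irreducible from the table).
chi_5 tensor chi_1 = chi_5 (all other irreducibles have multiplicity 0).

Details: The character of a tensor product is the pointwise product (chi_5 * chi_1)(C) = chi_5(C) * chi_1(C):
  {e}: (2)*(1), {r^3}: (-2)*(1), {r^1, r^5}: (1)*(1), {r^2, r^4}: (-1)*(1), {s, sr^2, ...}: (0)*(1), {sr, sr^3, ...}: (0)*(1)
so (chi_5 * chi_1) takes values
  {e} -> 2, {r^3} -> -2, {r^1, r^5} -> 1, {r^2, r^4} -> -1, {s, sr^2, ...} -> 0, {sr, sr^3, ...} -> 0.
Now take the inner product of this character with each irreducible chi from the table, <chi_5*chi_1, chi> = (1/12) sum_C |C| (chi_5*chi_1)(C) conj(chi(C)):
  <chi_5*chi_1, chi_1> = (1/12)[1*(2)*conj(1) + 1*(-2)*conj(1) + 2*(1)*conj(1) + 2*(-1)*conj(1) + 3*(0)*conj(1) + 3*(0)*conj(1)]
      = (1/12)[(2) + (-2) + (2) + (-2) + (0) + (0)] = 0/12 = 0
  <chi_5*chi_1, chi_2> = (1/12)[1*(2)*conj(1) + 1*(-2)*conj(1) + 2*(1)*conj(1) + 2*(-1)*conj(1) + 3*(0)*conj(-1) + 3*(0)*conj(-1)]
      = (1/12)[(2) + (-2) + (2) + (-2) + (0) + (0)] = 0/12 = 0
  <chi_5*chi_1, chi_3> = (1/12)[1*(2)*conj(1) + 1*(-2)*conj(-1) + 2*(1)*conj(-1) + 2*(-1)*conj(1) + 3*(0)*conj(1) + 3*(0)*conj(-1)]
      = (1/12)[(2) + (2) + (-2) + (-2) + (0) + (0)] = 0/12 = 0
  <chi_5*chi_1, chi_4> = (1/12)[1*(2)*conj(1) + 1*(-2)*conj(-1) + 2*(1)*conj(-1) + 2*(-1)*conj(1) + 3*(0)*conj(-1) + 3*(0)*conj(1)]
      = (1/12)[(2) + (2) + (-2) + (-2) + (0) + (0)] = 0/12 = 0
  <chi_5*chi_1, chi_5> = (1/12)[1*(2)*conj(2) + 1*(-2)*conj(-2) + 2*(1)*conj(1) + 2*(-1)*conj(-1) + 3*(0)*conj(0) + 3*(0)*conj(0)]
      = (1/12)[(4) + (4) + (2) + (2) + (0) + (0)] = 12/12 = 1
  <chi_5*chi_1, chi_6> = (1/12)[1*(2)*conj(2) + 1*(-2)*conj(2) + 2*(1)*conj(-1) + 2*(-1)*conj(-1) + 3*(0)*conj(0) + 3*(0)*conj(0)]
      = (1/12)[(4) + (-4) + (-2) + (2) + (0) + (0)] = 0/12 = 0
Hence the multiplicities are chi_5: 1. Dimension check: dim(chi_5)*dim(chi_1) = 2*1 = 2 and sum (mult * dim) = 1*2 = 2.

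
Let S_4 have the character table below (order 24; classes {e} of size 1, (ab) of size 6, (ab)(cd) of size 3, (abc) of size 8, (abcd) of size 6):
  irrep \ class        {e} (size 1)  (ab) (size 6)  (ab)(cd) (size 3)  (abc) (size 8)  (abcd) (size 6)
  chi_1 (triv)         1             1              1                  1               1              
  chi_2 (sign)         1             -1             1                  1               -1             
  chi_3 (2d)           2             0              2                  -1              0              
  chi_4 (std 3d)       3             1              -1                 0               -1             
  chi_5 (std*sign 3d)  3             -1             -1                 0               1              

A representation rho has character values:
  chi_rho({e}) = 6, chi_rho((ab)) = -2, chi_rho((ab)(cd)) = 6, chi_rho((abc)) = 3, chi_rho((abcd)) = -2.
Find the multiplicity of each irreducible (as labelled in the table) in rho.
Multiplicities: chi_1: 1, chi_2: 3, chi_3: 1, chi_4: 0, chi_5: 0.

Solution. Use <chi_rho, chi> = (1/|G|) sum_C |C| * chi_rho(C) * conj(chi(C)) with |G| = 24 for each irreducible chi in the table:
  <chi_rho, chi_1> = (1/24)[1*(6)*conj(1) + 6*(-2)*conj(1) + 3*(6)*conj(1) + 8*(3)*conj(1) + 6*(-2)*conj(1)]
      = (1/24)[(6) + (-12) + (18) + (24) + (-12)] = 24/24 = 1
  <chi_rho, chi_2> = (1/24)[1*(6)*conj(1) + 6*(-2)*conj(-1) + 3*(6)*conj(1) + 8*(3)*conj(1) + 6*(-2)*conj(-1)]
      = (1/24)[(6) + (12) + (18) + (24) + (12)] = 72/24 = 3
  <chi_rho, chi_3> = (1/24)[1*(6)*conj(2) + 6*(-2)*conj(0) + 3*(6)*conj(2) + 8*(3)*conj(-1) + 6*(-2)*conj(0)]
      = (1/24)[(12) + (0) + (36) + (-24) + (0)] = 24/24 = 1
  <chi_rho, chi_4> = (1/24)[1*(6)*conj(3) + 6*(-2)*conj(1) + 3*(6)*conj(-1) + 8*(3)*conj(0) + 6*(-2)*conj(-1)]
      = (1/24)[(18) + (-12) + (-18) + (0) + (12)] = 0/24 = 0
  <chi_rho, chi_5> = (1/24)[1*(6)*conj(3) + 6*(-2)*conj(-1) + 3*(6)*conj(-1) + 8*(3)*conj(0) + 6*(-2)*conj(1)]
      = (1/24)[(18) + (12) + (-18) + (0) + (-12)] = 0/24 = 0
Dimension check: dim(rho) = sum (mult * dim) = 1*1 + 3*1 + 1*2 + 0*3 + 0*3 = 6 = chi_rho(e) = 6.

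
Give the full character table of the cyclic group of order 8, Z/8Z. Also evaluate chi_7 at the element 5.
Character table of Z/8Z (irreps indexed chi_0,...,chi_7 with chi_k(m) = zeta_8^(k*m), zeta_8 = exp(2*pi*i/8)):
  irrep \ class  {0} (size 1)  {1} (size 1)    {2} (size 1)  {3} (size 1)    {4} (size 1)  {5} (size 1)    {6} (size 1)  {7} (size 1)  
  chi_0          1             1               1             1               1             1               1             1             
  chi_1          1             exp(I*pi/4)     I             exp(3*I*pi/4)   -1            exp(-3*I*pi/4)  -I            exp(-I*pi/4)  
  chi_2          1             I               -1            -I              1             I               -1            -I            
  chi_3          1             exp(3*I*pi/4)   -I            exp(I*pi/4)     -1            exp(-I*pi/4)    I             exp(-3*I*pi/4)
  chi_4          1             -1              1             -1              1             -1              1             -1            
  chi_5          1             exp(-3*I*pi/4)  I             exp(-I*pi/4)    -1            exp(I*pi/4)     -I            exp(3*I*pi/4) 
  chi_6          1             -I              -1            I               1             -I              -1            I             
  chi_7          1             exp(-I*pi/4)    -I            exp(-3*I*pi/4)  -1            exp(3*I*pi/4)   I             exp(I*pi/4)   

Spot check: chi_7(5) = zeta_8^(7*5) = zeta_8^35 = exp(3*I*pi/4).

Why: Z/8Z is abelian, so all 8 irreducible complex representations are 1-dimensional. They are given by chi_k(m) = zeta_8^(k*m) for k = 0,...,7. Row orthogonality: sum_m chi_k(m) conj(chi_l(m)) = 8 * [k = l].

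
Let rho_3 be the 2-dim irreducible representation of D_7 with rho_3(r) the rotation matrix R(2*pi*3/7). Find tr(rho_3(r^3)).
chi_{rho_3}(r^3) = 2*cos(2*pi*3*3/7) = -2*cos(3*pi/7)

Working: rho_3(r^3) is rotation by angle 2*pi*3*3/7, whose trace is 2*cos(2*pi*3*3/7) = -2*cos(3*pi/7).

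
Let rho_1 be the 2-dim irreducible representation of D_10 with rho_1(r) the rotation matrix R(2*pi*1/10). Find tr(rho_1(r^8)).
chi_{rho_1}(r^8) = 2*cos(2*pi*1*8/10) = -1/2 + sqrt(5)/2

Derivation: rho_1(r^8) is rotation by angle 2*pi*1*8/10, whose trace is 2*cos(2*pi*1*8/10) = -1/2 + sqrt(5)/2.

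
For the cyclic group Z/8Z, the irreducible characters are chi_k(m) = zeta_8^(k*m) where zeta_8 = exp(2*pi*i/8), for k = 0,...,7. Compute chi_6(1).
chi_6(1) = zeta_8^6 = -I

chi_6(1) = zeta_8^(6*1) = zeta_8^6. Since zeta_8^8 = 1, this equals zeta_8^6 = exp(2*pi*i*6/8) = -I.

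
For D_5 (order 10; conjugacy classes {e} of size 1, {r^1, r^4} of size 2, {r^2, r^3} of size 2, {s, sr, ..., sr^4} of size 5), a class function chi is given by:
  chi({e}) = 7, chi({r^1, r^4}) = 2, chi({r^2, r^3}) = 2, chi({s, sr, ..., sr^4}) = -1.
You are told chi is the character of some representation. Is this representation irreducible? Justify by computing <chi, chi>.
Not irreducible (reducible): <chi, chi> = 7 > 1.

Working: <chi, chi> = (1/|G|) sum_C |C| * |chi(C)|^2 = (1/10)[1*|7|^2 + 2*|2|^2 + 2*|2|^2 + 5*|-1|^2]
  = (1/10)[(49) + (8) + (8) + (5)] = 70/10 = 7.
A character is irreducible iff <chi, chi> = 1, so this representation is reducible.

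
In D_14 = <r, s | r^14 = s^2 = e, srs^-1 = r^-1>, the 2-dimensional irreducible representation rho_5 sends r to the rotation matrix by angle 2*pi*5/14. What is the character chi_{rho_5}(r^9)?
chi_{rho_5}(r^9) = 2*cos(2*pi*5*9/14) = 2*cos(45*pi/7)

Solution. rho_5(r^9) is rotation by angle 2*pi*5*9/14, whose trace is 2*cos(2*pi*5*9/14) = 2*cos(45*pi/7).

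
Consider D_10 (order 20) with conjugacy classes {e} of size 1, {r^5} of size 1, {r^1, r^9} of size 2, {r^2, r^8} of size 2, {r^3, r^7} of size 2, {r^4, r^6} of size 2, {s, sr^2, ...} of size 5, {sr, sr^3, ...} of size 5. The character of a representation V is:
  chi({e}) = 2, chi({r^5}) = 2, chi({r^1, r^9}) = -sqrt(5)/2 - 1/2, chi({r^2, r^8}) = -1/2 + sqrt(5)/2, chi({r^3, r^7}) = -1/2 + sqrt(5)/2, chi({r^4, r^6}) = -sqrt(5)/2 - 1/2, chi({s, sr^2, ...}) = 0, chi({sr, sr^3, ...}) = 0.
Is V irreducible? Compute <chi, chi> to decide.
Irreducible: <chi, chi> = 1.

Justification: <chi, chi> = (1/|G|) sum_C |C| * |chi(C)|^2 = (1/20)[1*|2|^2 + 1*|2|^2 + 2*|-sqrt(5)/2 - 1/2|^2 + 2*|-1/2 + sqrt(5)/2|^2 + 2*|-1/2 + sqrt(5)/2|^2 + 2*|-sqrt(5)/2 - 1/2|^2 + 5*|0|^2 + 5*|0|^2]
  = (1/20)[(4) + (4) + (sqrt(5) + 3) + (3 - sqrt(5)) + (3 - sqrt(5)) + (sqrt(5) + 3) + (0) + (0)] = 20/20 = 1.
A character is irreducible iff <chi, chi> = 1, so this representation is irreducible.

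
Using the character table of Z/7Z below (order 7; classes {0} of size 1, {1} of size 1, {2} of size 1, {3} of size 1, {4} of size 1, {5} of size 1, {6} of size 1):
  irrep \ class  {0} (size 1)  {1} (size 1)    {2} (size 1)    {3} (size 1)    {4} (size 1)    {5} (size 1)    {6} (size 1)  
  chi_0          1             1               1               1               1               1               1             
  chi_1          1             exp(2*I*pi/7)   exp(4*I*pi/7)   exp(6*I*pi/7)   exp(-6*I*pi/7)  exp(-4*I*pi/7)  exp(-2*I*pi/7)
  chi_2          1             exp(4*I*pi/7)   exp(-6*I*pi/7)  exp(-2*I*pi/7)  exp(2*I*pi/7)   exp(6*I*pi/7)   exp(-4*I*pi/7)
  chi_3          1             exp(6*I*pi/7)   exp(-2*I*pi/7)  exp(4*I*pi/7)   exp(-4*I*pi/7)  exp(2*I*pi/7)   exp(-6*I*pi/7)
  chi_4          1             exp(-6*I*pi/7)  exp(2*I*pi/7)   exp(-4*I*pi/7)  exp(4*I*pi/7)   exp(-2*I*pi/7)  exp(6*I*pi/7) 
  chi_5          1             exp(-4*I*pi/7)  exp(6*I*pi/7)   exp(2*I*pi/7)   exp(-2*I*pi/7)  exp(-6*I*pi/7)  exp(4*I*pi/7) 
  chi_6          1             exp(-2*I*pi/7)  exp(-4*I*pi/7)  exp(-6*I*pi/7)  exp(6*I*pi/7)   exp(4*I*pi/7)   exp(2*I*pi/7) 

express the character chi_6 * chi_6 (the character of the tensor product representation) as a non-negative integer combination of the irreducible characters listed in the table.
chi_6 tensor chi_6 = chi_5 (all other irreducibles have multiplicity 0).

Argument: The character of a tensor product is the pointwise product (chi_6 * chi_6)(C) = chi_6(C) * chi_6(C):
  {0}: (1)*(1), {1}: (exp(-2*I*pi/7))*(exp(-2*I*pi/7)), {2}: (exp(-4*I*pi/7))*(exp(-4*I*pi/7)), {3}: (exp(-6*I*pi/7))*(exp(-6*I*pi/7)), {4}: (exp(6*I*pi/7))*(exp(6*I*pi/7)), {5}: (exp(4*I*pi/7))*(exp(4*I*pi/7)), {6}: (exp(2*I*pi/7))*(exp(2*I*pi/7))
so (chi_6 * chi_6) takes values
  {0} -> 1, {1} -> exp(-4*I*pi/7), {2} -> exp(6*I*pi/7), {3} -> exp(2*I*pi/7), {4} -> exp(-2*I*pi/7), {5} -> exp(-6*I*pi/7), {6} -> exp(4*I*pi/7).
Now take the inner product of this character with each irreducible chi from the table, <chi_6*chi_6, chi> = (1/7) sum_C |C| (chi_6*chi_6)(C) conj(chi(C)):
  <chi_6*chi_6, chi_0> = (1/7)[1*(1)*conj(1) + 1*(exp(-4*I*pi/7))*conj(1) + 1*(exp(6*I*pi/7))*conj(1) + 1*(exp(2*I*pi/7))*conj(1) + 1*(exp(-2*I*pi/7))*conj(1) + 1*(exp(-6*I*pi/7))*conj(1) + 1*(exp(4*I*pi/7))*conj(1)]
      = (1/7)[(1) + (exp(-4*I*pi/7)) + (exp(6*I*pi/7)) + (exp(2*I*pi/7)) + (exp(-2*I*pi/7)) + (exp(-6*I*pi/7)) + (exp(4*I*pi/7))] = 0/7 = 0
  <chi_6*chi_6, chi_1> = (1/7)[1*(1)*conj(1) + 1*(exp(-4*I*pi/7))*conj(exp(2*I*pi/7)) + 1*(exp(6*I*pi/7))*conj(exp(4*I*pi/7)) + 1*(exp(2*I*pi/7))*conj(exp(6*I*pi/7)) + 1*(exp(-2*I*pi/7))*conj(exp(-6*I*pi/7)) + 1*(exp(-6*I*pi/7))*conj(exp(-4*I*pi/7)) + 1*(exp(4*I*pi/7))*conj(exp(-2*I*pi/7))]
      = (1/7)[(1) + (exp(-6*I*pi/7)) + (exp(2*I*pi/7)) + (exp(-4*I*pi/7)) + (exp(4*I*pi/7)) + (exp(-2*I*pi/7)) + (exp(6*I*pi/7))] = 0/7 = 0
  <chi_6*chi_6, chi_2> = (1/7)[1*(1)*conj(1) + 1*(exp(-4*I*pi/7))*conj(exp(4*I*pi/7)) + 1*(exp(6*I*pi/7))*conj(exp(-6*I*pi/7)) + 1*(exp(2*I*pi/7))*conj(exp(-2*I*pi/7)) + 1*(exp(-2*I*pi/7))*conj(exp(2*I*pi/7)) + 1*(exp(-6*I*pi/7))*conj(exp(6*I*pi/7)) + 1*(exp(4*I*pi/7))*conj(exp(-4*I*pi/7))]
      = (1/7)[(1) + (exp(6*I*pi/7)) + (exp(-2*I*pi/7)) + (exp(4*I*pi/7)) + (exp(-4*I*pi/7)) + (exp(2*I*pi/7)) + (exp(-6*I*pi/7))] = 0/7 = 0
  <chi_6*chi_6, chi_3> = (1/7)[1*(1)*conj(1) + 1*(exp(-4*I*pi/7))*conj(exp(6*I*pi/7)) + 1*(exp(6*I*pi/7))*conj(exp(-2*I*pi/7)) + 1*(exp(2*I*pi/7))*conj(exp(4*I*pi/7)) + 1*(exp(-2*I*pi/7))*conj(exp(-4*I*pi/7)) + 1*(exp(-6*I*pi/7))*conj(exp(2*I*pi/7)) + 1*(exp(4*I*pi/7))*conj(exp(-6*I*pi/7))]
      = (1/7)[(1) + (exp(4*I*pi/7)) + (exp(-6*I*pi/7)) + (exp(-2*I*pi/7)) + (exp(2*I*pi/7)) + (exp(6*I*pi/7)) + (exp(-4*I*pi/7))] = 0/7 = 0
  <chi_6*chi_6, chi_4> = (1/7)[1*(1)*conj(1) + 1*(exp(-4*I*pi/7))*conj(exp(-6*I*pi/7)) + 1*(exp(6*I*pi/7))*conj(exp(2*I*pi/7)) + 1*(exp(2*I*pi/7))*conj(exp(-4*I*pi/7)) + 1*(exp(-2*I*pi/7))*conj(exp(4*I*pi/7)) + 1*(exp(-6*I*pi/7))*conj(exp(-2*I*pi/7)) + 1*(exp(4*I*pi/7))*conj(exp(6*I*pi/7))]
      = (1/7)[(1) + (exp(2*I*pi/7)) + (exp(4*I*pi/7)) + (exp(6*I*pi/7)) + (exp(-6*I*pi/7)) + (exp(-4*I*pi/7)) + (exp(-2*I*pi/7))] = 0/7 = 0
  <chi_6*chi_6, chi_5> = (1/7)[1*(1)*conj(1) + 1*(exp(-4*I*pi/7))*conj(exp(-4*I*pi/7)) + 1*(exp(6*I*pi/7))*conj(exp(6*I*pi/7)) + 1*(exp(2*I*pi/7))*conj(exp(2*I*pi/7)) + 1*(exp(-2*I*pi/7))*conj(exp(-2*I*pi/7)) + 1*(exp(-6*I*pi/7))*conj(exp(-6*I*pi/7)) + 1*(exp(4*I*pi/7))*conj(exp(4*I*pi/7))]
      = (1/7)[(1) + (1) + (1) + (1) + (1) + (1) + (1)] = 7/7 = 1
  <chi_6*chi_6, chi_6> = (1/7)[1*(1)*conj(1) + 1*(exp(-4*I*pi/7))*conj(exp(-2*I*pi/7)) + 1*(exp(6*I*pi/7))*conj(exp(-4*I*pi/7)) + 1*(exp(2*I*pi/7))*conj(exp(-6*I*pi/7)) + 1*(exp(-2*I*pi/7))*conj(exp(6*I*pi/7)) + 1*(exp(-6*I*pi/7))*conj(exp(4*I*pi/7)) + 1*(exp(4*I*pi/7))*conj(exp(2*I*pi/7))]
      = (1/7)[(1) + (exp(-2*I*pi/7)) + (exp(-4*I*pi/7)) + (exp(-6*I*pi/7)) + (exp(6*I*pi/7)) + (exp(4*I*pi/7)) + (exp(2*I*pi/7))] = 0/7 = 0
(Exp terms are combined using exp(i*s)*conj(exp(i*t)) = exp(i*(s-t)), and sums of them are collapsed using the identity that for every m > 1 the m distinct m-th roots of unity sum to 0, e.g. 1 + exp(2*I*pi/3) + exp(-2*I*pi/3) = 0.)
Hence the multiplicities are chi_5: 1. Dimension check: dim(chi_6)*dim(chi_6) = 1*1 = 1 and sum (mult * dim) = 1*1 = 1.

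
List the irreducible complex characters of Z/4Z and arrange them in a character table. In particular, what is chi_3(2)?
Character table of Z/4Z (irreps indexed chi_0,...,chi_3 with chi_k(m) = zeta_4^(k*m), zeta_4 = exp(2*pi*i/4)):
  irrep \ class  {0} (size 1)  {1} (size 1)  {2} (size 1)  {3} (size 1)
  chi_0          1             1             1             1           
  chi_1          1             I             -1            -I          
  chi_2          1             -1            1             -1          
  chi_3          1             -I            -1            I           

Spot check: chi_3(2) = zeta_4^(3*2) = zeta_4^6 = -1.

Proof sketch: Z/4Z is abelian, so all 4 irreducible complex representations are 1-dimensional. They are given by chi_k(m) = zeta_4^(k*m) for k = 0,...,3. Row orthogonality: sum_m chi_k(m) conj(chi_l(m)) = 4 * [k = l].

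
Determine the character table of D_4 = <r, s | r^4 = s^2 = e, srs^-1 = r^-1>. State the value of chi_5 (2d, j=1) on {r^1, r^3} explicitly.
Conjugacy classes: {e} of size 1, {r^2} of size 1, {r^1, r^3} of size 2, {s, sr^2, ...} of size 2, {sr, sr^3, ...} of size 2.
Character table:
  irrep \ class              {e} (size 1)  {r^2} (size 1)  {r^1, r^3} (size 2)  {s, sr^2, ...} (size 2)  {sr, sr^3, ...} (size 2)
  chi_1 (triv)               1             1               1                    1                        1                       
  chi_2 (sign: r->1, s->-1)  1             1               1                    -1                       -1                      
  chi_3 (r->-1, s->1)        1             1               -1                   1                        -1                      
  chi_4 (r->-1, s->-1)       1             1               -1                   -1                       1                       
  chi_5 (2d, j=1)            2             -2              0                    0                        0                       

Spot check: chi_5 (2d, j=1) on {r^1, r^3} = 0.

Explanation: D_4 has order 2*4 = 8 with 5 conjugacy classes, hence 5 irreducibles. Sum of squared dims 1 + 1 + 1 + 1 + 4 = 8 = |G|. Linear characters come from the abelianisation; the 2-dimensional irreps have character r^k -> 2*cos(2*pi*j*k/4), reflections -> 0.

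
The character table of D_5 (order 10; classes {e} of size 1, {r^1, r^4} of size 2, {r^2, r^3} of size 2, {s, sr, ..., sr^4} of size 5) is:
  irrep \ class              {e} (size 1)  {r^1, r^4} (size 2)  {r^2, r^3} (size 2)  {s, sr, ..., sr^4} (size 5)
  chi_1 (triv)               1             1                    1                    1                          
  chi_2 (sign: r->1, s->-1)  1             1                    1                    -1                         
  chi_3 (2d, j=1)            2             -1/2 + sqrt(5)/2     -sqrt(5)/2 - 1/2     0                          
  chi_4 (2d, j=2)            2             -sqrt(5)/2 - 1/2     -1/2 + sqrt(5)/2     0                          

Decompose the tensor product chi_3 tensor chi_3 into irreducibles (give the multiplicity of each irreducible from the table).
chi_3 tensor chi_3 = chi_1 + chi_2 + chi_4 (all other irreducibles have multiplicity 0).

Proof sketch: The character of a tensor product is the pointwise product (chi_3 * chi_3)(C) = chi_3(C) * chi_3(C):
  {e}: (2)*(2), {r^1, r^4}: (-1/2 + sqrt(5)/2)*(-1/2 + sqrt(5)/2), {r^2, r^3}: (-sqrt(5)/2 - 1/2)*(-sqrt(5)/2 - 1/2), {s, sr, ..., sr^4}: (0)*(0)
so (chi_3 * chi_3) takes values
  {e} -> 4, {r^1, r^4} -> 3/2 - sqrt(5)/2, {r^2, r^3} -> sqrt(5)/2 + 3/2, {s, sr, ..., sr^4} -> 0.
Now take the inner product of this character with each irreducible chi from the table, <chi_3*chi_3, chi> = (1/10) sum_C |C| (chi_3*chi_3)(C) conj(chi(C)):
  <chi_3*chi_3, chi_1> = (1/10)[1*(4)*conj(1) + 2*(3/2 - sqrt(5)/2)*conj(1) + 2*(sqrt(5)/2 + 3/2)*conj(1) + 5*(0)*conj(1)]
      = (1/10)[(4) + (3 - sqrt(5)) + (sqrt(5) + 3) + (0)] = 10/10 = 1
  <chi_3*chi_3, chi_2> = (1/10)[1*(4)*conj(1) + 2*(3/2 - sqrt(5)/2)*conj(1) + 2*(sqrt(5)/2 + 3/2)*conj(1) + 5*(0)*conj(-1)]
      = (1/10)[(4) + (3 - sqrt(5)) + (sqrt(5) + 3) + (0)] = 10/10 = 1
  <chi_3*chi_3, chi_3> = (1/10)[1*(4)*conj(2) + 2*(3/2 - sqrt(5)/2)*conj(-1/2 + sqrt(5)/2) + 2*(sqrt(5)/2 + 3/2)*conj(-sqrt(5)/2 - 1/2) + 5*(0)*conj(0)]
      = (1/10)[(8) + (-4 + 2*sqrt(5)) + (-2*sqrt(5) - 4) + (0)] = 0/10 = 0
  <chi_3*chi_3, chi_4> = (1/10)[1*(4)*conj(2) + 2*(3/2 - sqrt(5)/2)*conj(-sqrt(5)/2 - 1/2) + 2*(sqrt(5)/2 + 3/2)*conj(-1/2 + sqrt(5)/2) + 5*(0)*conj(0)]
      = (1/10)[(8) + (1 - sqrt(5)) + (1 + sqrt(5)) + (0)] = 10/10 = 1
Hence the multiplicities are chi_1: 1, chi_2: 1, chi_4: 1. Dimension check: dim(chi_3)*dim(chi_3) = 2*2 = 4 and sum (mult * dim) = 1*1 + 1*1 + 1*2 = 4.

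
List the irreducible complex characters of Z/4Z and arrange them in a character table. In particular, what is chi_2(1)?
Character table of Z/4Z (irreps indexed chi_0,...,chi_3 with chi_k(m) = zeta_4^(k*m), zeta_4 = exp(2*pi*i/4)):
  irrep \ class  {0} (size 1)  {1} (size 1)  {2} (size 1)  {3} (size 1)
  chi_0          1             1             1             1           
  chi_1          1             I             -1            -I          
  chi_2          1             -1            1             -1          
  chi_3          1             -I            -1            I           

Spot check: chi_2(1) = zeta_4^(2*1) = zeta_4^2 = -1.

Derivation: Z/4Z is abelian, so all 4 irreducible complex representations are 1-dimensional. They are given by chi_k(m) = zeta_4^(k*m) for k = 0,...,3. Row orthogonality: sum_m chi_k(m) conj(chi_l(m)) = 4 * [k = l].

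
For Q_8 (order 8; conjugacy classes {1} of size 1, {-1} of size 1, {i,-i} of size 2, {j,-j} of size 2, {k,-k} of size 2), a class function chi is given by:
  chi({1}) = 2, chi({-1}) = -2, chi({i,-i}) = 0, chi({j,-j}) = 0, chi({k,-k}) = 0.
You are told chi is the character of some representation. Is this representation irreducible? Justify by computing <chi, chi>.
Irreducible: <chi, chi> = 1.

Solution. <chi, chi> = (1/|G|) sum_C |C| * |chi(C)|^2 = (1/8)[1*|2|^2 + 1*|-2|^2 + 2*|0|^2 + 2*|0|^2 + 2*|0|^2]
  = (1/8)[(4) + (4) + (0) + (0) + (0)] = 8/8 = 1.
A character is irreducible iff <chi, chi> = 1, so this representation is irreducible.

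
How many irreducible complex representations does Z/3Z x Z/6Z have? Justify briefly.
18

Explanation: The number of irreducible complex representations of a finite group equals its number of conjugacy classes. Z/3Z x Z/6Z is abelian of order 18, so every element is its own conjugacy class: 18 classes, so Z/3Z x Z/6Z (order 18) has exactly 18 irreducible complex representations.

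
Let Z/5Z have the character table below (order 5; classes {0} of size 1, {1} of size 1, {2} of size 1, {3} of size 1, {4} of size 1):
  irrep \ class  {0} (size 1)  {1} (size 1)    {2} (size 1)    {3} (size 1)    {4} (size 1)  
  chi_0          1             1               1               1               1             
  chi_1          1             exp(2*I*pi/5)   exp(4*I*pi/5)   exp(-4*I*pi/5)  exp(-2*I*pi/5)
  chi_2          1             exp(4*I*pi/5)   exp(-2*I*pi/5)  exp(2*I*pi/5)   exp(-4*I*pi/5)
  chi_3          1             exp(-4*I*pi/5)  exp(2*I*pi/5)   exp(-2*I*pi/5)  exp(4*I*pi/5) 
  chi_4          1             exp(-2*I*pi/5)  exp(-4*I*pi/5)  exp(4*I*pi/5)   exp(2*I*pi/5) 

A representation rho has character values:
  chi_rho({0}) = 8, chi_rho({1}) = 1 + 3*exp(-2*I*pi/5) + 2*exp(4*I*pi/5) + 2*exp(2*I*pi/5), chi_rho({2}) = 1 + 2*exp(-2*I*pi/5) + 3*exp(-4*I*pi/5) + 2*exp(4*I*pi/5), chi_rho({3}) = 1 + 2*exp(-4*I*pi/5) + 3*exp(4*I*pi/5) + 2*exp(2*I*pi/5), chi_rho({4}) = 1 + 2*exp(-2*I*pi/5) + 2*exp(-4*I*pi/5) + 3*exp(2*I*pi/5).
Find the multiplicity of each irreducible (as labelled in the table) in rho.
Multiplicities: chi_0: 1, chi_1: 2, chi_2: 2, chi_3: 0, chi_4: 3.

Proof sketch: Use <chi_rho, chi> = (1/|G|) sum_C |C| * chi_rho(C) * conj(chi(C)) with |G| = 5 for each irreducible chi in the table:
  <chi_rho, chi_0> = (1/5)[1*(8)*conj(1) + 1*(1 + 3*exp(-2*I*pi/5) + 2*exp(4*I*pi/5) + 2*exp(2*I*pi/5))*conj(1) + 1*(1 + 2*exp(-2*I*pi/5) + 3*exp(-4*I*pi/5) + 2*exp(4*I*pi/5))*conj(1) + 1*(1 + 2*exp(-4*I*pi/5) + 3*exp(4*I*pi/5) + 2*exp(2*I*pi/5))*conj(1) + 1*(1 + 2*exp(-2*I*pi/5) + 2*exp(-4*I*pi/5) + 3*exp(2*I*pi/5))*conj(1)]
      = (1/5)[(8) + (1 + 3*exp(-2*I*pi/5) + 2*exp(4*I*pi/5) + 2*exp(2*I*pi/5)) + (1 + 2*exp(-2*I*pi/5) + 3*exp(-4*I*pi/5) + 2*exp(4*I*pi/5)) + (1 + 2*exp(-4*I*pi/5) + 3*exp(4*I*pi/5) + 2*exp(2*I*pi/5)) + (1 + 2*exp(-2*I*pi/5) + 2*exp(-4*I*pi/5) + 3*exp(2*I*pi/5))] = 5/5 = 1
  <chi_rho, chi_1> = (1/5)[1*(8)*conj(1) + 1*(1 + 3*exp(-2*I*pi/5) + 2*exp(4*I*pi/5) + 2*exp(2*I*pi/5))*conj(exp(2*I*pi/5)) + 1*(1 + 2*exp(-2*I*pi/5) + 3*exp(-4*I*pi/5) + 2*exp(4*I*pi/5))*conj(exp(4*I*pi/5)) + 1*(1 + 2*exp(-4*I*pi/5) + 3*exp(4*I*pi/5) + 2*exp(2*I*pi/5))*conj(exp(-4*I*pi/5)) + 1*(1 + 2*exp(-2*I*pi/5) + 2*exp(-4*I*pi/5) + 3*exp(2*I*pi/5))*conj(exp(-2*I*pi/5))]
      = (1/5)[(8) + (2 + 3*exp(-4*I*pi/5) + exp(-2*I*pi/5) + 2*exp(2*I*pi/5)) + (2 + exp(-4*I*pi/5) + 2*exp(4*I*pi/5) + 3*exp(2*I*pi/5)) + (2 + 3*exp(-2*I*pi/5) + 2*exp(-4*I*pi/5) + exp(4*I*pi/5)) + (2 + 2*exp(-2*I*pi/5) + exp(2*I*pi/5) + 3*exp(4*I*pi/5))] = 10/5 = 2
  <chi_rho, chi_2> = (1/5)[1*(8)*conj(1) + 1*(1 + 3*exp(-2*I*pi/5) + 2*exp(4*I*pi/5) + 2*exp(2*I*pi/5))*conj(exp(4*I*pi/5)) + 1*(1 + 2*exp(-2*I*pi/5) + 3*exp(-4*I*pi/5) + 2*exp(4*I*pi/5))*conj(exp(-2*I*pi/5)) + 1*(1 + 2*exp(-4*I*pi/5) + 3*exp(4*I*pi/5) + 2*exp(2*I*pi/5))*conj(exp(2*I*pi/5)) + 1*(1 + 2*exp(-2*I*pi/5) + 2*exp(-4*I*pi/5) + 3*exp(2*I*pi/5))*conj(exp(-4*I*pi/5))]
      = (1/5)[(8) + (2 + 2*exp(-2*I*pi/5) + exp(-4*I*pi/5) + 3*exp(4*I*pi/5)) + (2 + 3*exp(-2*I*pi/5) + 2*exp(-4*I*pi/5) + exp(2*I*pi/5)) + (2 + exp(-2*I*pi/5) + 2*exp(4*I*pi/5) + 3*exp(2*I*pi/5)) + (2 + 3*exp(-4*I*pi/5) + exp(4*I*pi/5) + 2*exp(2*I*pi/5))] = 10/5 = 2
  <chi_rho, chi_3> = (1/5)[1*(8)*conj(1) + 1*(1 + 3*exp(-2*I*pi/5) + 2*exp(4*I*pi/5) + 2*exp(2*I*pi/5))*conj(exp(-4*I*pi/5)) + 1*(1 + 2*exp(-2*I*pi/5) + 3*exp(-4*I*pi/5) + 2*exp(4*I*pi/5))*conj(exp(2*I*pi/5)) + 1*(1 + 2*exp(-4*I*pi/5) + 3*exp(4*I*pi/5) + 2*exp(2*I*pi/5))*conj(exp(-2*I*pi/5)) + 1*(1 + 2*exp(-2*I*pi/5) + 2*exp(-4*I*pi/5) + 3*exp(2*I*pi/5))*conj(exp(4*I*pi/5))]
      = (1/5)[(8) + (2*exp(-2*I*pi/5) + 2*exp(-4*I*pi/5) + exp(4*I*pi/5) + 3*exp(2*I*pi/5)) + (2*exp(-4*I*pi/5) + exp(-2*I*pi/5) + 3*exp(4*I*pi/5) + 2*exp(2*I*pi/5)) + (2*exp(-2*I*pi/5) + 3*exp(-4*I*pi/5) + exp(2*I*pi/5) + 2*exp(4*I*pi/5)) + (3*exp(-2*I*pi/5) + exp(-4*I*pi/5) + 2*exp(4*I*pi/5) + 2*exp(2*I*pi/5))] = 0/5 = 0
  <chi_rho, chi_4> = (1/5)[1*(8)*conj(1) + 1*(1 + 3*exp(-2*I*pi/5) + 2*exp(4*I*pi/5) + 2*exp(2*I*pi/5))*conj(exp(-2*I*pi/5)) + 1*(1 + 2*exp(-2*I*pi/5) + 3*exp(-4*I*pi/5) + 2*exp(4*I*pi/5))*conj(exp(-4*I*pi/5)) + 1*(1 + 2*exp(-4*I*pi/5) + 3*exp(4*I*pi/5) + 2*exp(2*I*pi/5))*conj(exp(4*I*pi/5)) + 1*(1 + 2*exp(-2*I*pi/5) + 2*exp(-4*I*pi/5) + 3*exp(2*I*pi/5))*conj(exp(2*I*pi/5))]
      = (1/5)[(8) + (3 + 2*exp(-4*I*pi/5) + exp(2*I*pi/5) + 2*exp(4*I*pi/5)) + (3 + 2*exp(-2*I*pi/5) + exp(4*I*pi/5) + 2*exp(2*I*pi/5)) + (3 + 2*exp(-2*I*pi/5) + exp(-4*I*pi/5) + 2*exp(2*I*pi/5)) + (3 + 2*exp(-4*I*pi/5) + exp(-2*I*pi/5) + 2*exp(4*I*pi/5))] = 15/5 = 3
(Exp terms are combined using exp(i*s)*conj(exp(i*t)) = exp(i*(s-t)), and sums of them are collapsed using the identity that for every m > 1 the m distinct m-th roots of unity sum to 0, e.g. 1 + exp(2*I*pi/3) + exp(-2*I*pi/3) = 0.)
Dimension check: dim(rho) = sum (mult * dim) = 1*1 + 2*1 + 2*1 + 0*1 + 3*1 = 8 = chi_rho(e) = 8.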